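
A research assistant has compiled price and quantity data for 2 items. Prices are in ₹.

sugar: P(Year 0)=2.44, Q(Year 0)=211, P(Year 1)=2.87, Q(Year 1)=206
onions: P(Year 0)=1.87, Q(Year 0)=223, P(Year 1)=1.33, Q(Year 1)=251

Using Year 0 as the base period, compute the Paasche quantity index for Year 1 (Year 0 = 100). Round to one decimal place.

Paasche quantity index uses current-period prices as weights.
ΣP(Year 1)·Q(Year 1) = 2.87×206 + 1.33×251 = 591.22 + 333.83 = 925.05
ΣP(Year 1)·Q(Year 0) = 2.87×211 + 1.33×223 = 605.57 + 296.59 = 902.16
Index = 925.05 / 902.16 × 100 = 102.5372

102.5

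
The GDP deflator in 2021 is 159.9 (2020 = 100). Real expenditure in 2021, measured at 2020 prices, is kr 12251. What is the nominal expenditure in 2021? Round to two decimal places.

Nominal = Real × (Index/100) = 12251 × (159.9/100)
        = 12251 × 1.599 = 19589.3490

19589.35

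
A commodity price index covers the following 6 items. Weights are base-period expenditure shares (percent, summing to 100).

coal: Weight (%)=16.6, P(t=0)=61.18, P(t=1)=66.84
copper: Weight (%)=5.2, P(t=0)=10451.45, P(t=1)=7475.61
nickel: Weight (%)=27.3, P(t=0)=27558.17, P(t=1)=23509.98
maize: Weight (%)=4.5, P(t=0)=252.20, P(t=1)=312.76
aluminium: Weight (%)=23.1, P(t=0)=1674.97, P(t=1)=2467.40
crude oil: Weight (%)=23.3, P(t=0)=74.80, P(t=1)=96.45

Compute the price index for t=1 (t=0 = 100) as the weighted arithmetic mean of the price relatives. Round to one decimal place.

coal: 16.6 × (66.84/61.18) = 16.6 × 1.092514 = 18.1357
copper: 5.2 × (7475.61/10451.45) = 5.2 × 0.715270 = 3.7194
nickel: 27.3 × (23509.98/27558.17) = 27.3 × 0.853104 = 23.2897
maize: 4.5 × (312.76/252.20) = 4.5 × 1.240127 = 5.5806
aluminium: 23.1 × (2467.40/1674.97) = 23.1 × 1.473101 = 34.0286
crude oil: 23.3 × (96.45/74.80) = 23.3 × 1.289439 = 30.0439
Index = Σ wᵢ·(p₁ᵢ/p₀ᵢ) = 18.1357 + 3.7194 + 23.2897 + 5.5806 + 34.0286 + 30.0439 = 114.7980

114.8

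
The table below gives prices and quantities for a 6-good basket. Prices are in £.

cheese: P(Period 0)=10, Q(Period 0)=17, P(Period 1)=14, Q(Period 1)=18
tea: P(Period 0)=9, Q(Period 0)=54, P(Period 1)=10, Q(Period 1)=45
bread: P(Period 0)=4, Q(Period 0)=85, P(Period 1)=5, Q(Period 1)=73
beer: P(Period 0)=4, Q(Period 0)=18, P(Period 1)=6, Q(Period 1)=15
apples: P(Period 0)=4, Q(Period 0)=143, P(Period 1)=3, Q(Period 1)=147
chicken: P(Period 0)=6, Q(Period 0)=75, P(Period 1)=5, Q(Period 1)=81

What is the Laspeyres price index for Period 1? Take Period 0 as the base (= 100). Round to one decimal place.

101.2

Laspeyres price index uses base-period quantities as weights.
ΣP(Period 1)·Q(Period 0) = 14×17 + 10×54 + 5×85 + 6×18 + 3×143 + 5×75 = 238 + 540 + 425 + 108 + 429 + 375 = 2115
ΣP(Period 0)·Q(Period 0) = 10×17 + 9×54 + 4×85 + 4×18 + 4×143 + 6×75 = 170 + 486 + 340 + 72 + 572 + 450 = 2090
Index = 2115 / 2090 × 100 = 101.1962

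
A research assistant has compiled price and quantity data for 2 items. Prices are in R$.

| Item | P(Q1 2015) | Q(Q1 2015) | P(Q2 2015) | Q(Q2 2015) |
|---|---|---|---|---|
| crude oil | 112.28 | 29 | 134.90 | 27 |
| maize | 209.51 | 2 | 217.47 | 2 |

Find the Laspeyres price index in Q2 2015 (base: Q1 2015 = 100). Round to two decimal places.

118.28

Laspeyres price index uses base-period quantities as weights.
ΣP(Q2 2015)·Q(Q1 2015) = 134.90×29 + 217.47×2 = 3912.1 + 434.94 = 4347.04
ΣP(Q1 2015)·Q(Q1 2015) = 112.28×29 + 209.51×2 = 3256.12 + 419.02 = 3675.14
Index = 4347.04 / 3675.14 × 100 = 118.2823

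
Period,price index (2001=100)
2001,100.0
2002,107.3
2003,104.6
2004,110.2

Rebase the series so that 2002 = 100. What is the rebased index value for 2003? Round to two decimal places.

Rebased(2003) = 104.6 / 107.3 × 100 = 97.4837

97.48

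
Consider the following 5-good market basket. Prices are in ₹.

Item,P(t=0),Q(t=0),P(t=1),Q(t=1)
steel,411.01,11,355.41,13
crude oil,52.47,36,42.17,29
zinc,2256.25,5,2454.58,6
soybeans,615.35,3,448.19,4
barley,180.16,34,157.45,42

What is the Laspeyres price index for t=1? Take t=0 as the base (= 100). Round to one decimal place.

95.1

Laspeyres price index uses base-period quantities as weights.
ΣP(t=1)·Q(t=0) = 355.41×11 + 42.17×36 + 2454.58×5 + 448.19×3 + 157.45×34 = 3909.51 + 1518.12 + 12272.9 + 1344.57 + 5353.3 = 24398.4
ΣP(t=0)·Q(t=0) = 411.01×11 + 52.47×36 + 2256.25×5 + 615.35×3 + 180.16×34 = 4521.11 + 1888.92 + 11281.25 + 1846.05 + 6125.44 = 25662.77
Index = 24398.4 / 25662.77 × 100 = 95.0731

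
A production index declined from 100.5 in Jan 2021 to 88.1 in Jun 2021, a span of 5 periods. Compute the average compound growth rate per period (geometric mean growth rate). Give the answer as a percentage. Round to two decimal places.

Growth factor = (88.1/100.5)^(1/5) = (0.876617)^(1/5) = 0.974007
Growth rate = 0.974007 − 1 = -0.025993 = -2.5993%

-2.60%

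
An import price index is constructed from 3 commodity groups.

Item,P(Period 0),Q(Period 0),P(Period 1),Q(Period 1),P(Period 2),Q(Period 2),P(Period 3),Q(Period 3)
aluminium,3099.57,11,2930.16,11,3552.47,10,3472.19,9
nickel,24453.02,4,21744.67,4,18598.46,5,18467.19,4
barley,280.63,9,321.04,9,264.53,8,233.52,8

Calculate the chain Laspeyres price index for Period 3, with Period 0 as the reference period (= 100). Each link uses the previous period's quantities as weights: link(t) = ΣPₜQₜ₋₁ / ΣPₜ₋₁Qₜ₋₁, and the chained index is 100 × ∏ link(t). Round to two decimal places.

85.05

Link Period 0→Period 1:
ΣP(Period 1)Q(Period 0) = 2930.16×11 + 21744.67×4 + 321.04×9 = 32231.76 + 86978.68 + 2889.36 = 122099.8
ΣP(Period 0)Q(Period 0) = 3099.57×11 + 24453.02×4 + 280.63×9 = 34095.27 + 97812.08 + 2525.67 = 134433.02
link = 122099.8/134433.02 = 0.908258
Link Period 1→Period 2:
ΣP(Period 2)Q(Period 1) = 3552.47×11 + 18598.46×4 + 264.53×9 = 39077.17 + 74393.84 + 2380.77 = 115851.78
ΣP(Period 1)Q(Period 1) = 2930.16×11 + 21744.67×4 + 321.04×9 = 32231.76 + 86978.68 + 2889.36 = 122099.8
link = 115851.78/122099.8 = 0.948829
Link Period 2→Period 3:
ΣP(Period 3)Q(Period 2) = 3472.19×10 + 18467.19×5 + 233.52×8 = 34721.9 + 92335.95 + 1868.16 = 128926.01
ΣP(Period 2)Q(Period 2) = 3552.47×10 + 18598.46×5 + 264.53×8 = 35524.7 + 92992.3 + 2116.24 = 130633.24
link = 128926.01/130633.24 = 0.986931
Chained index = 100 × 0.908258 × 0.948829 × 0.986931 = 85.0518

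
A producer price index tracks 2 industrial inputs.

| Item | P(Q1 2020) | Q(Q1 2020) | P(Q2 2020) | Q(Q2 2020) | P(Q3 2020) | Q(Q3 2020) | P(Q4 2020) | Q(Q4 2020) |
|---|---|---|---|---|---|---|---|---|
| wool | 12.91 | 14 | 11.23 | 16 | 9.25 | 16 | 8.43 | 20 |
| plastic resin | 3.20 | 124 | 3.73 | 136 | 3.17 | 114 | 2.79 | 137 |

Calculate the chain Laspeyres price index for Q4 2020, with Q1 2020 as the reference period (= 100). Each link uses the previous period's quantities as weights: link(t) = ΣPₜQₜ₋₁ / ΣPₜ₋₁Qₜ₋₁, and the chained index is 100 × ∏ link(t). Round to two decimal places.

80.44

Link Q1 2020→Q2 2020:
ΣP(Q2 2020)Q(Q1 2020) = 11.23×14 + 3.73×124 = 157.22 + 462.52 = 619.74
ΣP(Q1 2020)Q(Q1 2020) = 12.91×14 + 3.20×124 = 180.74 + 396.8 = 577.54
link = 619.74/577.54 = 1.073069
Link Q2 2020→Q3 2020:
ΣP(Q3 2020)Q(Q2 2020) = 9.25×16 + 3.17×136 = 148 + 431.12 = 579.12
ΣP(Q2 2020)Q(Q2 2020) = 11.23×16 + 3.73×136 = 179.68 + 507.28 = 686.96
link = 579.12/686.96 = 0.843019
Link Q3 2020→Q4 2020:
ΣP(Q4 2020)Q(Q3 2020) = 8.43×16 + 2.79×114 = 134.88 + 318.06 = 452.94
ΣP(Q3 2020)Q(Q3 2020) = 9.25×16 + 3.17×114 = 148 + 361.38 = 509.38
link = 452.94/509.38 = 0.889199
Chained index = 100 × 1.073069 × 0.843019 × 0.889199 = 80.4384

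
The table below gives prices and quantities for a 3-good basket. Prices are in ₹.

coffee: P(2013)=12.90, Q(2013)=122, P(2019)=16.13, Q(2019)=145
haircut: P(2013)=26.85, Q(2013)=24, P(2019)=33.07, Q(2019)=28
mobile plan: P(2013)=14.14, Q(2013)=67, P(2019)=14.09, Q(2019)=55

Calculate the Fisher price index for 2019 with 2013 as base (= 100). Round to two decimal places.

Laspeyres component (base-period weights):
ΣP(2019)Q(2013) = 16.13×122 + 33.07×24 + 14.09×67 = 1967.86 + 793.68 + 944.03 = 3705.57
ΣP(2013)Q(2013) = 12.90×122 + 26.85×24 + 14.14×67 = 1573.8 + 644.4 + 947.38 = 3165.58
L = 3705.57 / 3165.58 × 100 = 117.0582
Paasche component (current-period weights):
ΣP(2019)Q(2019) = 16.13×145 + 33.07×28 + 14.09×55 = 2338.85 + 925.96 + 774.95 = 4039.76
ΣP(2013)Q(2019) = 12.90×145 + 26.85×28 + 14.14×55 = 1870.5 + 751.8 + 777.7 = 3400
P = 4039.76 / 3400 × 100 = 118.8165
Fisher = √(L × P) = √(117.0582 × 118.8165) = 117.9340

117.93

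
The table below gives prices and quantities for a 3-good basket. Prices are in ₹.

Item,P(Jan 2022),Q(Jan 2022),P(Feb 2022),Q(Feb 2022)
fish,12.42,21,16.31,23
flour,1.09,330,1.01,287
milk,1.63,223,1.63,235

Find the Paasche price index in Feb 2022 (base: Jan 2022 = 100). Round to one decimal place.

106.8

Paasche price index uses current-period quantities as weights.
ΣP(Feb 2022)·Q(Feb 2022) = 16.31×23 + 1.01×287 + 1.63×235 = 375.13 + 289.87 + 383.05 = 1048.05
ΣP(Jan 2022)·Q(Feb 2022) = 12.42×23 + 1.09×287 + 1.63×235 = 285.66 + 312.83 + 383.05 = 981.54
Index = 1048.05 / 981.54 × 100 = 106.7761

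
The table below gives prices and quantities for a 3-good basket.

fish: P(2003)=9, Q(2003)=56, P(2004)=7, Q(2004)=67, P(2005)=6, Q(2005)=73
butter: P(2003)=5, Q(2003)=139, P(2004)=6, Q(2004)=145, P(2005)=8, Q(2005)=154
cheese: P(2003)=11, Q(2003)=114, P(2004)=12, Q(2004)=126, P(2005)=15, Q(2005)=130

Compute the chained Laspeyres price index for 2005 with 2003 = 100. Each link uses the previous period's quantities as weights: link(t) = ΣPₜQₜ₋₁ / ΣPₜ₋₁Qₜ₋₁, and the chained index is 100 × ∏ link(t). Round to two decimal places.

128.04

Link 2003→2004:
ΣP(2004)Q(2003) = 7×56 + 6×139 + 12×114 = 392 + 834 + 1368 = 2594
ΣP(2003)Q(2003) = 9×56 + 5×139 + 11×114 = 504 + 695 + 1254 = 2453
link = 2594/2453 = 1.057481
Link 2004→2005:
ΣP(2005)Q(2004) = 6×67 + 8×145 + 15×126 = 402 + 1160 + 1890 = 3452
ΣP(2004)Q(2004) = 7×67 + 6×145 + 12×126 = 469 + 870 + 1512 = 2851
link = 3452/2851 = 1.210803
Chained index = 100 × 1.057481 × 1.210803 = 128.0401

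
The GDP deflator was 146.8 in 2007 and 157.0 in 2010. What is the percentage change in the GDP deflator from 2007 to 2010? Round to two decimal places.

6.95%

Change = (157.0 − 146.8) / 146.8 × 100
       = 10.2 / 146.8 × 100 = 6.9482%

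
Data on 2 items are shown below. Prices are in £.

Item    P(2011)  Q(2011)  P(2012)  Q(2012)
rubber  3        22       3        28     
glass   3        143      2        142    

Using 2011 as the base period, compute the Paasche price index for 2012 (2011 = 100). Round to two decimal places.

72.16

Paasche price index uses current-period quantities as weights.
ΣP(2012)·Q(2012) = 3×28 + 2×142 = 84 + 284 = 368
ΣP(2011)·Q(2012) = 3×28 + 3×142 = 84 + 426 = 510
Index = 368 / 510 × 100 = 72.1569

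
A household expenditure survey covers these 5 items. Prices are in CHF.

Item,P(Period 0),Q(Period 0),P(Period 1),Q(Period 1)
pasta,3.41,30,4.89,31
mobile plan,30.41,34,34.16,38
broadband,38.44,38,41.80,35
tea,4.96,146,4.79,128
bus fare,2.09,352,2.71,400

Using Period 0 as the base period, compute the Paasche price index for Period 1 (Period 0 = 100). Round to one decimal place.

Paasche price index uses current-period quantities as weights.
ΣP(Period 1)·Q(Period 1) = 4.89×31 + 34.16×38 + 41.80×35 + 4.79×128 + 2.71×400 = 151.59 + 1298.08 + 1463 + 613.12 + 1084 = 4609.79
ΣP(Period 0)·Q(Period 1) = 3.41×31 + 30.41×38 + 38.44×35 + 4.96×128 + 2.09×400 = 105.71 + 1155.58 + 1345.4 + 634.88 + 836 = 4077.57
Index = 4609.79 / 4077.57 × 100 = 113.0524

113.1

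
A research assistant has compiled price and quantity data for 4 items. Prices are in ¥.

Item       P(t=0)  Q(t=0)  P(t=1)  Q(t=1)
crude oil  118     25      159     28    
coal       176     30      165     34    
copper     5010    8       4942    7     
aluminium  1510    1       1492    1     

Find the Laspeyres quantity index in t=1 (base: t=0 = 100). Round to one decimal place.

92.1

Laspeyres quantity index uses base-period prices as weights.
ΣP(t=0)·Q(t=1) = 118×28 + 176×34 + 5010×7 + 1510×1 = 3304 + 5984 + 35070 + 1510 = 45868
ΣP(t=0)·Q(t=0) = 118×25 + 176×30 + 5010×8 + 1510×1 = 2950 + 5280 + 40080 + 1510 = 49820
Index = 45868 / 49820 × 100 = 92.0674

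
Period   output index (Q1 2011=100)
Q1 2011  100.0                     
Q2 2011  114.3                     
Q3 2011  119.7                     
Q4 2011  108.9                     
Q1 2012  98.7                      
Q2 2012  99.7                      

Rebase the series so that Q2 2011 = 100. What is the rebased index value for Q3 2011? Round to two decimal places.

Rebased(Q3 2011) = 119.7 / 114.3 × 100 = 104.7244

104.72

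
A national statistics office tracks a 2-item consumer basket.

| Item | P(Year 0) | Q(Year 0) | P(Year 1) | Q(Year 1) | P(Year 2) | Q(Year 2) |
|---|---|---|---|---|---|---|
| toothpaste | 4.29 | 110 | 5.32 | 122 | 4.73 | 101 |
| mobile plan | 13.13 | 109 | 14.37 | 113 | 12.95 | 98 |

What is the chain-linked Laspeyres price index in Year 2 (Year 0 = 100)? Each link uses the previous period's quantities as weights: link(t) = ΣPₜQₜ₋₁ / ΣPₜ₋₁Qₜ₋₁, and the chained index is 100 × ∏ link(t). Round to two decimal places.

101.49

Link Year 0→Year 1:
ΣP(Year 1)Q(Year 0) = 5.32×110 + 14.37×109 = 585.2 + 1566.33 = 2151.53
ΣP(Year 0)Q(Year 0) = 4.29×110 + 13.13×109 = 471.9 + 1431.17 = 1903.07
link = 2151.53/1903.07 = 1.130557
Link Year 1→Year 2:
ΣP(Year 2)Q(Year 1) = 4.73×122 + 12.95×113 = 577.06 + 1463.35 = 2040.41
ΣP(Year 1)Q(Year 1) = 5.32×122 + 14.37×113 = 649.04 + 1623.81 = 2272.85
link = 2040.41/2272.85 = 0.897732
Chained index = 100 × 1.130557 × 0.897732 = 101.4938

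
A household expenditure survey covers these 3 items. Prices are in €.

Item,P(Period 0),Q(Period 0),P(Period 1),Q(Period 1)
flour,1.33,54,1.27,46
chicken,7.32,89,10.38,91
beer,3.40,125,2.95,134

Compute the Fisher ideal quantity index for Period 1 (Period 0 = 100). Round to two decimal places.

102.87

Laspeyres component (base-period weights):
ΣP(Period 0)Q(Period 1) = 1.33×46 + 7.32×91 + 3.40×134 = 61.18 + 666.12 + 455.6 = 1182.9
ΣP(Period 0)Q(Period 0) = 1.33×54 + 7.32×89 + 3.40×125 = 71.82 + 651.48 + 425 = 1148.3
L = 1182.9 / 1148.3 × 100 = 103.0131
Paasche component (current-period weights):
ΣP(Period 1)Q(Period 1) = 1.27×46 + 10.38×91 + 2.95×134 = 58.42 + 944.58 + 395.3 = 1398.3
ΣP(Period 1)Q(Period 0) = 1.27×54 + 10.38×89 + 2.95×125 = 68.58 + 923.82 + 368.75 = 1361.15
P = 1398.3 / 1361.15 × 100 = 102.7293
Fisher = √(L × P) = √(103.0131 × 102.7293) = 102.8711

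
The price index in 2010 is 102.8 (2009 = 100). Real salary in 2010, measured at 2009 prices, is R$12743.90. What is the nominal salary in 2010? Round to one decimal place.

Nominal = Real × (Index/100) = 12743.90 × (102.8/100)
        = 12743.90 × 1.028 = 13100.7292

13100.7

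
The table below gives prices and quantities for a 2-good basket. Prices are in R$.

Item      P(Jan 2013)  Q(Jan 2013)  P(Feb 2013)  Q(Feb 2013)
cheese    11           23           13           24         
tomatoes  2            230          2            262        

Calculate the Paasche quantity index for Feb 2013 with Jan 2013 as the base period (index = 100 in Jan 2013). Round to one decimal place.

110.1

Paasche quantity index uses current-period prices as weights.
ΣP(Feb 2013)·Q(Feb 2013) = 13×24 + 2×262 = 312 + 524 = 836
ΣP(Feb 2013)·Q(Jan 2013) = 13×23 + 2×230 = 299 + 460 = 759
Index = 836 / 759 × 100 = 110.1449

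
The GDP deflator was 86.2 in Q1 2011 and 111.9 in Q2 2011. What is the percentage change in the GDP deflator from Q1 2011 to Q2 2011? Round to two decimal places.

29.81%

Change = (111.9 − 86.2) / 86.2 × 100
       = 25.7 / 86.2 × 100 = 29.8144%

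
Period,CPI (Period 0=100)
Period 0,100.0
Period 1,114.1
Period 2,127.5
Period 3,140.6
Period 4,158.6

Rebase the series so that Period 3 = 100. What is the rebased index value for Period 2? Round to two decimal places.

Rebased(Period 2) = 127.5 / 140.6 × 100 = 90.6828

90.68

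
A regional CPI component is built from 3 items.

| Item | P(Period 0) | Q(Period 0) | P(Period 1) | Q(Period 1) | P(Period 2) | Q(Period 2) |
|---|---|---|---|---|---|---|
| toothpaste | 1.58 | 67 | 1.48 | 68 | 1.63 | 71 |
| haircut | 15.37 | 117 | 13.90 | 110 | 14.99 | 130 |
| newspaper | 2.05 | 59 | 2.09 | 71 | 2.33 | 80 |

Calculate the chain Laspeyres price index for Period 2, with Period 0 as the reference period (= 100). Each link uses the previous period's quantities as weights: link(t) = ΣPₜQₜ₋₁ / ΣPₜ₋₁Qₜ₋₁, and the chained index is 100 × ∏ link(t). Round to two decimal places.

Link Period 0→Period 1:
ΣP(Period 1)Q(Period 0) = 1.48×67 + 13.90×117 + 2.09×59 = 99.16 + 1626.3 + 123.31 = 1848.77
ΣP(Period 0)Q(Period 0) = 1.58×67 + 15.37×117 + 2.05×59 = 105.86 + 1798.29 + 120.95 = 2025.1
link = 1848.77/2025.1 = 0.912928
Link Period 1→Period 2:
ΣP(Period 2)Q(Period 1) = 1.63×68 + 14.99×110 + 2.33×71 = 110.84 + 1648.9 + 165.43 = 1925.17
ΣP(Period 1)Q(Period 1) = 1.48×68 + 13.90×110 + 2.09×71 = 100.64 + 1529 + 148.39 = 1778.03
link = 1925.17/1778.03 = 1.082755
Chained index = 100 × 0.912928 × 1.082755 = 98.8477

98.85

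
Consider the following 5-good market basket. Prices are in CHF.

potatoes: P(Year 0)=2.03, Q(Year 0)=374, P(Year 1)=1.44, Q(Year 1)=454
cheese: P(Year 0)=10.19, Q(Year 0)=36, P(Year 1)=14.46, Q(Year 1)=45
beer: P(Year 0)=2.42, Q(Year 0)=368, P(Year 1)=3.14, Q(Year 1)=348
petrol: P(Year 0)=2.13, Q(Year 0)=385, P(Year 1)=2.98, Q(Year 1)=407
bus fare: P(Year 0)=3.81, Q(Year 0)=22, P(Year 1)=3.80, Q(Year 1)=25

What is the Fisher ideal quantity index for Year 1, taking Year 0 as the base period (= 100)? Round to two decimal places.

108.28

Laspeyres component (base-period weights):
ΣP(Year 0)Q(Year 1) = 2.03×454 + 10.19×45 + 2.42×348 + 2.13×407 + 3.81×25 = 921.62 + 458.55 + 842.16 + 866.91 + 95.25 = 3184.49
ΣP(Year 0)Q(Year 0) = 2.03×374 + 10.19×36 + 2.42×368 + 2.13×385 + 3.81×22 = 759.22 + 366.84 + 890.56 + 820.05 + 83.82 = 2920.49
L = 3184.49 / 2920.49 × 100 = 109.0396
Paasche component (current-period weights):
ΣP(Year 1)Q(Year 1) = 1.44×454 + 14.46×45 + 3.14×348 + 2.98×407 + 3.80×25 = 653.76 + 650.7 + 1092.72 + 1212.86 + 95 = 3705.04
ΣP(Year 1)Q(Year 0) = 1.44×374 + 14.46×36 + 3.14×368 + 2.98×385 + 3.80×22 = 538.56 + 520.56 + 1155.52 + 1147.3 + 83.6 = 3445.54
P = 3705.04 / 3445.54 × 100 = 107.5315
Fisher = √(L × P) = √(109.0396 × 107.5315) = 108.2829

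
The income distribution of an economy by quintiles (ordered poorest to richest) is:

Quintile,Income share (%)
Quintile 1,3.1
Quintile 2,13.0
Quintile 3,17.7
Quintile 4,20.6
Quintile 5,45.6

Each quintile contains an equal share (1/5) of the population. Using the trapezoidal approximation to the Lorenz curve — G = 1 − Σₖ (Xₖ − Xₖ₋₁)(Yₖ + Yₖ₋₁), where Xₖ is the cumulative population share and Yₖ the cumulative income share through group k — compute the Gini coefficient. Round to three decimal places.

Cumulative income shares Yₖ: 0.0310, 0.1610, 0.3380, 0.5440, 1.0000
Σ (Xₖ−Xₖ₋₁)(Yₖ+Yₖ₋₁) = (1/5)(0.0310+0.0000) + (1/5)(0.1610+0.0310) + (1/5)(0.3380+0.1610) + (1/5)(0.5440+0.3380) + (1/5)(1.0000+0.5440)
  = 0.0062 + 0.0384 + 0.0998 + 0.1764 + 0.3088 = 0.6296
G = 1 − 0.6296 = 0.3704

0.370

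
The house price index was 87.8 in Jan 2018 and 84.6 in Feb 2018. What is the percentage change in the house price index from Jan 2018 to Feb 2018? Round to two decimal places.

-3.64%

Change = (84.6 − 87.8) / 87.8 × 100
       = -3.2 / 87.8 × 100 = -3.6446%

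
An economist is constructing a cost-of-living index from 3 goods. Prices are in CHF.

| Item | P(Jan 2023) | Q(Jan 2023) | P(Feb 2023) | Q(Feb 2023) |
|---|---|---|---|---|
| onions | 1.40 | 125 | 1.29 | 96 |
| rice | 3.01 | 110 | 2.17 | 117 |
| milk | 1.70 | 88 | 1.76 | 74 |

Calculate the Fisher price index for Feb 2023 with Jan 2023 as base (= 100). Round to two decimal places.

Laspeyres component (base-period weights):
ΣP(Feb 2023)Q(Jan 2023) = 1.29×125 + 2.17×110 + 1.76×88 = 161.25 + 238.7 + 154.88 = 554.83
ΣP(Jan 2023)Q(Jan 2023) = 1.40×125 + 3.01×110 + 1.70×88 = 175 + 331.1 + 149.6 = 655.7
L = 554.83 / 655.7 × 100 = 84.6164
Paasche component (current-period weights):
ΣP(Feb 2023)Q(Feb 2023) = 1.29×96 + 2.17×117 + 1.76×74 = 123.84 + 253.89 + 130.24 = 507.97
ΣP(Jan 2023)Q(Feb 2023) = 1.40×96 + 3.01×117 + 1.70×74 = 134.4 + 352.17 + 125.8 = 612.37
P = 507.97 / 612.37 × 100 = 82.9515
Fisher = √(L × P) = √(84.6164 × 82.9515) = 83.7798

83.78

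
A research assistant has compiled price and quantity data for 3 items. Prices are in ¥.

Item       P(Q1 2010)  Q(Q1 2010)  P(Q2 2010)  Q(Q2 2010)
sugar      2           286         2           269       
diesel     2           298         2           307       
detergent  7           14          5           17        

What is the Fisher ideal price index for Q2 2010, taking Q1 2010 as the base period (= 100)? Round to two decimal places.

97.56

Laspeyres component (base-period weights):
ΣP(Q2 2010)Q(Q1 2010) = 2×286 + 2×298 + 5×14 = 572 + 596 + 70 = 1238
ΣP(Q1 2010)Q(Q1 2010) = 2×286 + 2×298 + 7×14 = 572 + 596 + 98 = 1266
L = 1238 / 1266 × 100 = 97.7883
Paasche component (current-period weights):
ΣP(Q2 2010)Q(Q2 2010) = 2×269 + 2×307 + 5×17 = 538 + 614 + 85 = 1237
ΣP(Q1 2010)Q(Q2 2010) = 2×269 + 2×307 + 7×17 = 538 + 614 + 119 = 1271
P = 1237 / 1271 × 100 = 97.3249
Fisher = √(L × P) = √(97.7883 × 97.3249) = 97.5564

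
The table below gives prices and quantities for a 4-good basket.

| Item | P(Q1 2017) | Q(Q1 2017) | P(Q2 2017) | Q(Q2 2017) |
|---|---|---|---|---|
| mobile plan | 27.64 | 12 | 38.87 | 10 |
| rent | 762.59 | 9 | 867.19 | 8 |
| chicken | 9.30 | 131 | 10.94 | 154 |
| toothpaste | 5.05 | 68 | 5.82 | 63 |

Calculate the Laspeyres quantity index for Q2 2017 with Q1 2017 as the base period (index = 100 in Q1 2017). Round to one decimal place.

92.8

Laspeyres quantity index uses base-period prices as weights.
ΣP(Q1 2017)·Q(Q2 2017) = 27.64×10 + 762.59×8 + 9.30×154 + 5.05×63 = 276.4 + 6100.72 + 1432.2 + 318.15 = 8127.47
ΣP(Q1 2017)·Q(Q1 2017) = 27.64×12 + 762.59×9 + 9.30×131 + 5.05×68 = 331.68 + 6863.31 + 1218.3 + 343.4 = 8756.69
Index = 8127.47 / 8756.69 × 100 = 92.8144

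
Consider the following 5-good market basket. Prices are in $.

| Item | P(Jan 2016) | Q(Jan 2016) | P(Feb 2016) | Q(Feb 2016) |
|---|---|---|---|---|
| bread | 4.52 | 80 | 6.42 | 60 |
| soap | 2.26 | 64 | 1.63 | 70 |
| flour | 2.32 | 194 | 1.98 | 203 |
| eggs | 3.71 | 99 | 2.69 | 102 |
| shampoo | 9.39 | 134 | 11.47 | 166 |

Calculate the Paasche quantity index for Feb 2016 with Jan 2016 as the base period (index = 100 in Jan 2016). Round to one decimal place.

Paasche quantity index uses current-period prices as weights.
ΣP(Feb 2016)·Q(Feb 2016) = 6.42×60 + 1.63×70 + 1.98×203 + 2.69×102 + 11.47×166 = 385.2 + 114.1 + 401.94 + 274.38 + 1904.02 = 3079.64
ΣP(Feb 2016)·Q(Jan 2016) = 6.42×80 + 1.63×64 + 1.98×194 + 2.69×99 + 11.47×134 = 513.6 + 104.32 + 384.12 + 266.31 + 1536.98 = 2805.33
Index = 3079.64 / 2805.33 × 100 = 109.7782

109.8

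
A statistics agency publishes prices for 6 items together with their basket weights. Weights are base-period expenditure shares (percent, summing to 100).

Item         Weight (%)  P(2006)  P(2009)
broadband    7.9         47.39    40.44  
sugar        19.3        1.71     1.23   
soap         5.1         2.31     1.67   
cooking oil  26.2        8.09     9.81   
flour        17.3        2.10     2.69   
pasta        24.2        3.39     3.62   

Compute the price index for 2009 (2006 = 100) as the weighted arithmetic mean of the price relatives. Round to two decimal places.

broadband: 7.9 × (40.44/47.39) = 7.9 × 0.853345 = 6.7414
sugar: 19.3 × (1.23/1.71) = 19.3 × 0.719298 = 13.8825
soap: 5.1 × (1.67/2.31) = 5.1 × 0.722944 = 3.6870
cooking oil: 26.2 × (9.81/8.09) = 26.2 × 1.212608 = 31.7703
flour: 17.3 × (2.69/2.10) = 17.3 × 1.280952 = 22.1605
pasta: 24.2 × (3.62/3.39) = 24.2 × 1.067847 = 25.8419
Index = Σ wᵢ·(p₁ᵢ/p₀ᵢ) = 6.7414 + 13.8825 + 3.6870 + 31.7703 + 22.1605 + 25.8419 = 104.0836

104.08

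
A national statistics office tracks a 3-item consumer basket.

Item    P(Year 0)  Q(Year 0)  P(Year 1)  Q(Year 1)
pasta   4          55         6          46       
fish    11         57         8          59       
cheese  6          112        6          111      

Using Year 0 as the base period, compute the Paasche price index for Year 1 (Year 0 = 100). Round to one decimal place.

94.3

Paasche price index uses current-period quantities as weights.
ΣP(Year 1)·Q(Year 1) = 6×46 + 8×59 + 6×111 = 276 + 472 + 666 = 1414
ΣP(Year 0)·Q(Year 1) = 4×46 + 11×59 + 6×111 = 184 + 649 + 666 = 1499
Index = 1414 / 1499 × 100 = 94.3296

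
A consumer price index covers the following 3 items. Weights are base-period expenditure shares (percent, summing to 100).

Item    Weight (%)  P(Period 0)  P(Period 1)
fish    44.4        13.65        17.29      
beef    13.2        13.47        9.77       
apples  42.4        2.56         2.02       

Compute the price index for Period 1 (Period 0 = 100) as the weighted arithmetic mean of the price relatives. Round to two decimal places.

fish: 44.4 × (17.29/13.65) = 44.4 × 1.266667 = 56.2400
beef: 13.2 × (9.77/13.47) = 13.2 × 0.725316 = 9.5742
apples: 42.4 × (2.02/2.56) = 42.4 × 0.789062 = 33.4562
Index = Σ wᵢ·(p₁ᵢ/p₀ᵢ) = 56.2400 + 9.5742 + 33.4562 = 99.2704

99.27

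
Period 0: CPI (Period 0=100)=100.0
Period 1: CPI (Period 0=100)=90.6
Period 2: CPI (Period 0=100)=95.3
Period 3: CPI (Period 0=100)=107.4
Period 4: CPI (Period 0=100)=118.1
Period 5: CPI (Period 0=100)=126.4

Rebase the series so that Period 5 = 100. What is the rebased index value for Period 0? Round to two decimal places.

Rebased(Period 0) = 100.0 / 126.4 × 100 = 79.1139

79.11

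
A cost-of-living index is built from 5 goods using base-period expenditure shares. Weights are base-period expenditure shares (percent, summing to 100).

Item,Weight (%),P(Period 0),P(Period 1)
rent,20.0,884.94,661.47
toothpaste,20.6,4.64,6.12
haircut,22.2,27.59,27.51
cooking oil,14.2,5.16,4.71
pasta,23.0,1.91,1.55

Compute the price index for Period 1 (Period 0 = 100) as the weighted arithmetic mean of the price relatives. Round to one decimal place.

rent: 20.0 × (661.47/884.94) = 20.0 × 0.747474 = 14.9495
toothpaste: 20.6 × (6.12/4.64) = 20.6 × 1.318966 = 27.1707
haircut: 22.2 × (27.51/27.59) = 22.2 × 0.997100 = 22.1356
cooking oil: 14.2 × (4.71/5.16) = 14.2 × 0.912791 = 12.9616
pasta: 23.0 × (1.55/1.91) = 23.0 × 0.811518 = 18.6649
Index = Σ wᵢ·(p₁ᵢ/p₀ᵢ) = 14.9495 + 27.1707 + 22.1356 + 12.9616 + 18.6649 = 95.8824

95.9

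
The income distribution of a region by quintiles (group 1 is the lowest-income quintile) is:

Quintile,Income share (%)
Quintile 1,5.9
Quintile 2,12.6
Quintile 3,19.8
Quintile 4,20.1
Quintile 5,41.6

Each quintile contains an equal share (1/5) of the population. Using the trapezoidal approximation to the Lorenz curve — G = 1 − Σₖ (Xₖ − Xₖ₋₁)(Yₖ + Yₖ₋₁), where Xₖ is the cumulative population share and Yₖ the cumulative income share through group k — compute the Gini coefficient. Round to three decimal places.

Cumulative income shares Yₖ: 0.0590, 0.1850, 0.3830, 0.5840, 1.0000
Σ (Xₖ−Xₖ₋₁)(Yₖ+Yₖ₋₁) = (1/5)(0.0590+0.0000) + (1/5)(0.1850+0.0590) + (1/5)(0.3830+0.1850) + (1/5)(0.5840+0.3830) + (1/5)(1.0000+0.5840)
  = 0.0118 + 0.0488 + 0.1136 + 0.1934 + 0.3168 = 0.6844
G = 1 − 0.6844 = 0.3156

0.316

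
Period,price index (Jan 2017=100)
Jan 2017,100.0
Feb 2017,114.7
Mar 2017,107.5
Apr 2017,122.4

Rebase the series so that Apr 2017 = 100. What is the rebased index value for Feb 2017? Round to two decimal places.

93.71

Rebased(Feb 2017) = 114.7 / 122.4 × 100 = 93.7092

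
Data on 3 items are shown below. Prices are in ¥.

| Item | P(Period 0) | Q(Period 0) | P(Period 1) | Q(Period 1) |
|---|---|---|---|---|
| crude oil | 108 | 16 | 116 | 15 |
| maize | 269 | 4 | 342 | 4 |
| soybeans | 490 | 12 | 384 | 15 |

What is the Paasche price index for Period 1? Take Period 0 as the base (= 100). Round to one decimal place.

Paasche price index uses current-period quantities as weights.
ΣP(Period 1)·Q(Period 1) = 116×15 + 342×4 + 384×15 = 1740 + 1368 + 5760 = 8868
ΣP(Period 0)·Q(Period 1) = 108×15 + 269×4 + 490×15 = 1620 + 1076 + 7350 = 10046
Index = 8868 / 10046 × 100 = 88.2739

88.3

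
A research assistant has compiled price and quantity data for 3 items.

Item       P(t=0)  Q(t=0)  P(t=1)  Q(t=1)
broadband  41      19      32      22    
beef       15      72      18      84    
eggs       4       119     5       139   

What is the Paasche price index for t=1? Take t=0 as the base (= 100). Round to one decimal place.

Paasche price index uses current-period quantities as weights.
ΣP(t=1)·Q(t=1) = 32×22 + 18×84 + 5×139 = 704 + 1512 + 695 = 2911
ΣP(t=0)·Q(t=1) = 41×22 + 15×84 + 4×139 = 902 + 1260 + 556 = 2718
Index = 2911 / 2718 × 100 = 107.1008

107.1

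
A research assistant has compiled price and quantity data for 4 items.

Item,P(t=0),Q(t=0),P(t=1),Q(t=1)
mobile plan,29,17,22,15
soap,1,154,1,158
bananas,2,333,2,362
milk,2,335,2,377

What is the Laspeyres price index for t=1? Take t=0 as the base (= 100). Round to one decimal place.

94.0

Laspeyres price index uses base-period quantities as weights.
ΣP(t=1)·Q(t=0) = 22×17 + 1×154 + 2×333 + 2×335 = 374 + 154 + 666 + 670 = 1864
ΣP(t=0)·Q(t=0) = 29×17 + 1×154 + 2×333 + 2×335 = 493 + 154 + 666 + 670 = 1983
Index = 1864 / 1983 × 100 = 93.9990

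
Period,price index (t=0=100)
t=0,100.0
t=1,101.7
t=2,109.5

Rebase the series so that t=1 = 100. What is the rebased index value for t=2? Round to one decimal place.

107.7

Rebased(t=2) = 109.5 / 101.7 × 100 = 107.6696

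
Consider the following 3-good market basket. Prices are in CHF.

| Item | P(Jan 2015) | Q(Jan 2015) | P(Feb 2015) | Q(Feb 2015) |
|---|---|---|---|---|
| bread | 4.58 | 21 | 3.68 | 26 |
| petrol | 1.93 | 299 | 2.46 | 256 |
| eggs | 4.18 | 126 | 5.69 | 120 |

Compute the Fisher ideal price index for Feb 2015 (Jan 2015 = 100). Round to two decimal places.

Laspeyres component (base-period weights):
ΣP(Feb 2015)Q(Jan 2015) = 3.68×21 + 2.46×299 + 5.69×126 = 77.28 + 735.54 + 716.94 = 1529.76
ΣP(Jan 2015)Q(Jan 2015) = 4.58×21 + 1.93×299 + 4.18×126 = 96.18 + 577.07 + 526.68 = 1199.93
L = 1529.76 / 1199.93 × 100 = 127.4874
Paasche component (current-period weights):
ΣP(Feb 2015)Q(Feb 2015) = 3.68×26 + 2.46×256 + 5.69×120 = 95.68 + 629.76 + 682.8 = 1408.24
ΣP(Jan 2015)Q(Feb 2015) = 4.58×26 + 1.93×256 + 4.18×120 = 119.08 + 494.08 + 501.6 = 1114.76
P = 1408.24 / 1114.76 × 100 = 126.3267
Fisher = √(L × P) = √(127.4874 × 126.3267) = 126.9058

126.91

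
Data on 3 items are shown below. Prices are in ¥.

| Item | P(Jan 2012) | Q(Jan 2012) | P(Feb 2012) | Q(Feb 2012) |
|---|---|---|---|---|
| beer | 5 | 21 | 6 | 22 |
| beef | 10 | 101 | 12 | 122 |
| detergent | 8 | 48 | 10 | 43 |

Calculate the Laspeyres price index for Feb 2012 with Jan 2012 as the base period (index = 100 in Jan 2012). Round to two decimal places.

Laspeyres price index uses base-period quantities as weights.
ΣP(Feb 2012)·Q(Jan 2012) = 6×21 + 12×101 + 10×48 = 126 + 1212 + 480 = 1818
ΣP(Jan 2012)·Q(Jan 2012) = 5×21 + 10×101 + 8×48 = 105 + 1010 + 384 = 1499
Index = 1818 / 1499 × 100 = 121.2809

121.28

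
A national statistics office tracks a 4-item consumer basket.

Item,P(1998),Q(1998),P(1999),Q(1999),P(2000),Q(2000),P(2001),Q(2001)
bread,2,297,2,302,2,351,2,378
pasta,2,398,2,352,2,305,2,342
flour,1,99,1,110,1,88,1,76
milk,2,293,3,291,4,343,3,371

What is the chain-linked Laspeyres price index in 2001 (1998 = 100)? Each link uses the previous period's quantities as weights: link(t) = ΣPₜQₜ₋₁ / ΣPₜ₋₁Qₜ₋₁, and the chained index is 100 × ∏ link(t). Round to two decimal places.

Link 1998→1999:
ΣP(1999)Q(1998) = 2×297 + 2×398 + 1×99 + 3×293 = 594 + 796 + 99 + 879 = 2368
ΣP(1998)Q(1998) = 2×297 + 2×398 + 1×99 + 2×293 = 594 + 796 + 99 + 586 = 2075
link = 2368/2075 = 1.141205
Link 1999→2000:
ΣP(2000)Q(1999) = 2×302 + 2×352 + 1×110 + 4×291 = 604 + 704 + 110 + 1164 = 2582
ΣP(1999)Q(1999) = 2×302 + 2×352 + 1×110 + 3×291 = 604 + 704 + 110 + 873 = 2291
link = 2582/2291 = 1.127019
Link 2000→2001:
ΣP(2001)Q(2000) = 2×351 + 2×305 + 1×88 + 3×343 = 702 + 610 + 88 + 1029 = 2429
ΣP(2000)Q(2000) = 2×351 + 2×305 + 1×88 + 4×343 = 702 + 610 + 88 + 1372 = 2772
link = 2429/2772 = 0.876263
Chained index = 100 × 1.141205 × 1.127019 × 0.876263 = 112.7013

112.70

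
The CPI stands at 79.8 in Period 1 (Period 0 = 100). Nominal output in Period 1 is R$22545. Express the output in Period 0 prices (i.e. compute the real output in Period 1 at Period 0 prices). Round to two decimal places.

28251.88

Real = Nominal ÷ (Index/100) = 22545 ÷ (79.8/100)
     = 22545 ÷ 0.798 = 28251.8797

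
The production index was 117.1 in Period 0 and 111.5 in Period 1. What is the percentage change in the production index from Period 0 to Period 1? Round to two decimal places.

-4.78%

Change = (111.5 − 117.1) / 117.1 × 100
       = -5.6 / 117.1 × 100 = -4.7822%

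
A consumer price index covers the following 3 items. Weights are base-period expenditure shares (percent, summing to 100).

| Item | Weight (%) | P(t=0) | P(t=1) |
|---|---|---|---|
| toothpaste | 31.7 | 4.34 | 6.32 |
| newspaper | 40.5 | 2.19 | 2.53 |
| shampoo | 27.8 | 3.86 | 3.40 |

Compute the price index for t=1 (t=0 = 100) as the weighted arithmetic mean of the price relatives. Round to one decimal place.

117.4

toothpaste: 31.7 × (6.32/4.34) = 31.7 × 1.456221 = 46.1622
newspaper: 40.5 × (2.53/2.19) = 40.5 × 1.155251 = 46.7877
shampoo: 27.8 × (3.40/3.86) = 27.8 × 0.880829 = 24.4870
Index = Σ wᵢ·(p₁ᵢ/p₀ᵢ) = 46.1622 + 46.7877 + 24.4870 = 117.4369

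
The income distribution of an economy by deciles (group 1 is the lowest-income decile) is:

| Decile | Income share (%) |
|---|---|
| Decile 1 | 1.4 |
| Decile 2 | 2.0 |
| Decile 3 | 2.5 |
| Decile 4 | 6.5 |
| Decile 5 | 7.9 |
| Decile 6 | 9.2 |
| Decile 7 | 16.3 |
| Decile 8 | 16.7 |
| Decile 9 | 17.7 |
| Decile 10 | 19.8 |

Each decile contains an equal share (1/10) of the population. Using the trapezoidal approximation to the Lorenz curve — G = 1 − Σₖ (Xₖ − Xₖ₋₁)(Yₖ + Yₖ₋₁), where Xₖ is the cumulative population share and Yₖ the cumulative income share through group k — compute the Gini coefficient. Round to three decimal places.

0.377

Cumulative income shares Yₖ: 0.0140, 0.0340, 0.0590, 0.1240, 0.2030, 0.2950, 0.4580, 0.6250, 0.8020, 1.0000
Σ (Xₖ−Xₖ₋₁)(Yₖ+Yₖ₋₁) = (1/10)(0.0140+0.0000) + (1/10)(0.0340+0.0140) + (1/10)(0.0590+0.0340) + (1/10)(0.1240+0.0590) + (1/10)(0.2030+0.1240) + (1/10)(0.2950+0.2030) + (1/10)(0.4580+0.2950) + (1/10)(0.6250+0.4580) + (1/10)(0.8020+0.6250) + (1/10)(1.0000+0.8020)
  = 0.0014 + 0.0048 + 0.0093 + 0.0183 + 0.0327 + 0.0498 + 0.0753 + 0.1083 + 0.1427 + 0.1802 = 0.6228
G = 1 − 0.6228 = 0.3772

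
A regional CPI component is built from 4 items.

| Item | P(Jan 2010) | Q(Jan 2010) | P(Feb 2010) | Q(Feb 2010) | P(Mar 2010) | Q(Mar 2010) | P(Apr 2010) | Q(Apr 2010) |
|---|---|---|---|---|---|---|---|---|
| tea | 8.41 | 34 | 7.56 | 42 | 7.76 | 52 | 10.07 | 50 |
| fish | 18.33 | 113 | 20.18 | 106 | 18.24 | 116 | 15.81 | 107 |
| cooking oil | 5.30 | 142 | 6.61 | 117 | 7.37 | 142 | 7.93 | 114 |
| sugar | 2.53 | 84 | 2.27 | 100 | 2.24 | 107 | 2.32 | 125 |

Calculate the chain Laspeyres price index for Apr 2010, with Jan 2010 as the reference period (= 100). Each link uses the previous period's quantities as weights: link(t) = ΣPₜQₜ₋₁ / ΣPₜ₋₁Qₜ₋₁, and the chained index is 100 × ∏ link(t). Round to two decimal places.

104.74

Link Jan 2010→Feb 2010:
ΣP(Feb 2010)Q(Jan 2010) = 7.56×34 + 20.18×113 + 6.61×142 + 2.27×84 = 257.04 + 2280.34 + 938.62 + 190.68 = 3666.68
ΣP(Jan 2010)Q(Jan 2010) = 8.41×34 + 18.33×113 + 5.30×142 + 2.53×84 = 285.94 + 2071.29 + 752.6 + 212.52 = 3322.35
link = 3666.68/3322.35 = 1.103640
Link Feb 2010→Mar 2010:
ΣP(Mar 2010)Q(Feb 2010) = 7.76×42 + 18.24×106 + 7.37×117 + 2.24×100 = 325.92 + 1933.44 + 862.29 + 224 = 3345.65
ΣP(Feb 2010)Q(Feb 2010) = 7.56×42 + 20.18×106 + 6.61×117 + 2.27×100 = 317.52 + 2139.08 + 773.37 + 227 = 3456.97
link = 3345.65/3456.97 = 0.967798
Link Mar 2010→Apr 2010:
ΣP(Apr 2010)Q(Mar 2010) = 10.07×52 + 15.81×116 + 7.93×142 + 2.32×107 = 523.64 + 1833.96 + 1126.06 + 248.24 = 3731.9
ΣP(Mar 2010)Q(Mar 2010) = 7.76×52 + 18.24×116 + 7.37×142 + 2.24×107 = 403.52 + 2115.84 + 1046.54 + 239.68 = 3805.58
link = 3731.9/3805.58 = 0.980639
Chained index = 100 × 1.103640 × 0.967798 × 0.980639 = 104.7422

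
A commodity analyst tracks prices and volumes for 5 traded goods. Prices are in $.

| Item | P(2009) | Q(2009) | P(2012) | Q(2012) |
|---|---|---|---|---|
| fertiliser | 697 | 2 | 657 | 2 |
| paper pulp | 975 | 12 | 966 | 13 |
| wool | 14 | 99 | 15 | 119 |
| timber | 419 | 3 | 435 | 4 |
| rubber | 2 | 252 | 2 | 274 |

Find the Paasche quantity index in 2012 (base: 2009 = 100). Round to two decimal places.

110.77

Paasche quantity index uses current-period prices as weights.
ΣP(2012)·Q(2012) = 657×2 + 966×13 + 15×119 + 435×4 + 2×274 = 1314 + 12558 + 1785 + 1740 + 548 = 17945
ΣP(2012)·Q(2009) = 657×2 + 966×12 + 15×99 + 435×3 + 2×252 = 1314 + 11592 + 1485 + 1305 + 504 = 16200
Index = 17945 / 16200 × 100 = 110.7716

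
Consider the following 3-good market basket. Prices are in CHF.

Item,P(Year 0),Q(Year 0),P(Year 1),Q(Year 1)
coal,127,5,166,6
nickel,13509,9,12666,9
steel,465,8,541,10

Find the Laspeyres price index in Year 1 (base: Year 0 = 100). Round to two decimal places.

94.61

Laspeyres price index uses base-period quantities as weights.
ΣP(Year 1)·Q(Year 0) = 166×5 + 12666×9 + 541×8 = 830 + 113994 + 4328 = 119152
ΣP(Year 0)·Q(Year 0) = 127×5 + 13509×9 + 465×8 = 635 + 121581 + 3720 = 125936
Index = 119152 / 125936 × 100 = 94.6131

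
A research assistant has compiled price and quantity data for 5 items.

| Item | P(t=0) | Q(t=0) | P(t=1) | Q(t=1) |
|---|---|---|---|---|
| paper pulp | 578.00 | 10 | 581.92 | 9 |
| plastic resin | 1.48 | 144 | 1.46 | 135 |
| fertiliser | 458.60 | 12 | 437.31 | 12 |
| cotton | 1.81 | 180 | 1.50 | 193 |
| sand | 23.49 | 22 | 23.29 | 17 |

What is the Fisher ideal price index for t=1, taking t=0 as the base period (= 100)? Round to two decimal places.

97.64

Laspeyres component (base-period weights):
ΣP(t=1)Q(t=0) = 581.92×10 + 1.46×144 + 437.31×12 + 1.50×180 + 23.29×22 = 5819.2 + 210.24 + 5247.72 + 270 + 512.38 = 12059.54
ΣP(t=0)Q(t=0) = 578.00×10 + 1.48×144 + 458.60×12 + 1.81×180 + 23.49×22 = 5780 + 213.12 + 5503.2 + 325.8 + 516.78 = 12338.9
L = 12059.54 / 12338.9 × 100 = 97.7359
Paasche component (current-period weights):
ΣP(t=1)Q(t=1) = 581.92×9 + 1.46×135 + 437.31×12 + 1.50×193 + 23.29×17 = 5237.28 + 197.1 + 5247.72 + 289.5 + 395.93 = 11367.53
ΣP(t=0)Q(t=1) = 578.00×9 + 1.48×135 + 458.60×12 + 1.81×193 + 23.49×17 = 5202 + 199.8 + 5503.2 + 349.33 + 399.33 = 11653.66
P = 11367.53 / 11653.66 × 100 = 97.5447
Fisher = √(L × P) = √(97.7359 × 97.5447) = 97.6403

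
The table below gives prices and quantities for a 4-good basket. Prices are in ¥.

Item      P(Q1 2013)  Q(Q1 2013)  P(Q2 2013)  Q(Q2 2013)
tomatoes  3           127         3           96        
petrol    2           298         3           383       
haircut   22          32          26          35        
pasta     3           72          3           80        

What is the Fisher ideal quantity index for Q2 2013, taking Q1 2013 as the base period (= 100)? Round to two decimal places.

110.08

Laspeyres component (base-period weights):
ΣP(Q1 2013)Q(Q2 2013) = 3×96 + 2×383 + 22×35 + 3×80 = 288 + 766 + 770 + 240 = 2064
ΣP(Q1 2013)Q(Q1 2013) = 3×127 + 2×298 + 22×32 + 3×72 = 381 + 596 + 704 + 216 = 1897
L = 2064 / 1897 × 100 = 108.8034
Paasche component (current-period weights):
ΣP(Q2 2013)Q(Q2 2013) = 3×96 + 3×383 + 26×35 + 3×80 = 288 + 1149 + 910 + 240 = 2587
ΣP(Q2 2013)Q(Q1 2013) = 3×127 + 3×298 + 26×32 + 3×72 = 381 + 894 + 832 + 216 = 2323
P = 2587 / 2323 × 100 = 111.3646
Fisher = √(L × P) = √(108.8034 × 111.3646) = 110.0765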